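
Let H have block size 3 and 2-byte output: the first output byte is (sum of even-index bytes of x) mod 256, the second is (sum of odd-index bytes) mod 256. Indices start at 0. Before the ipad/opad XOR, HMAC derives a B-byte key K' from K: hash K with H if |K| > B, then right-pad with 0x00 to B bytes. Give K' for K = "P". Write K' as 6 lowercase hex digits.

Key "P" = 50 is 1 byte ≤ B = 3; zero-pad to 3 bytes: K' = 50 00 00.

500000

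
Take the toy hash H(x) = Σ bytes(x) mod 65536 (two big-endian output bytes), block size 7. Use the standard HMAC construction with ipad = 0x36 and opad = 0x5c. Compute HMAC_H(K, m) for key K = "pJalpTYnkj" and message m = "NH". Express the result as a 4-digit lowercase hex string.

Key "pJalpTYnkj" = 70 4a 61 6c 70 54 59 6e 6b 6a is 10 bytes > B = 7, so hash it first: H(key) = 03 e7, then zero-pad to 7 bytes: K' = 03 e7 00 00 00 00 00.
K' ⊕ ipad = 35 d1 36 36 36 36 36.  K' ⊕ opad = 5f bb 5c 5c 5c 5c 5c.
Inner input = (K'⊕ipad) ∥ m = 35 d1 36 36 36 36 36 ∥ 4e 48.
Inner hash: sum = 53+209+54+54+54+54+54+78+72 = 682 → 02 aa.
Outer input = (K'⊕opad) ∥ inner = 5f bb 5c 5c 5c 5c 5c ∥ 02 aa.
Outer hash (tag): sum = 95+187+92+92+92+92+92+2+170 = 914 → 03 92.

0392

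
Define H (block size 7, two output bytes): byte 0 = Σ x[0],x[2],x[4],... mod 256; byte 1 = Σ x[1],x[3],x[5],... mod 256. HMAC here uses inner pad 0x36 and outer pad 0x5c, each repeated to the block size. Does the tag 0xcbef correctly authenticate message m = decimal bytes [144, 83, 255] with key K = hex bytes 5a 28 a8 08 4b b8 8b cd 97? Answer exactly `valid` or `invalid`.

Key hex bytes 5a 28 a8 08 4b b8 8b cd 97 is 9 bytes > B = 7, so hash it first: H(key) = 6f b5, then zero-pad to 7 bytes: K' = 6f b5 00 00 00 00 00.
K' ⊕ ipad = 59 83 36 36 36 36 36; K' ⊕ opad = 33 e9 5c 5c 5c 5c 5c.
Inner hash: even-index sum = 334 mod 256 = 78; odd-index sum = 638 mod 256 = 126 → 4e 7e.
Outer hash (recomputed tag): even-index sum = 453 mod 256 = 197; odd-index sum = 495 mod 256 = 239 → c5 ef.
Recomputed tag = c5ef; claimed = cbef → mismatch.

invalid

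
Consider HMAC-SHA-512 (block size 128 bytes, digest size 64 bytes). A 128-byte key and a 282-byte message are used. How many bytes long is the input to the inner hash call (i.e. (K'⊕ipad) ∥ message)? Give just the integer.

410

Key is 128 ≤ 128 bytes, zero-padded: |K'| = 128.
Inner input = (K'⊕ipad) ∥ m → 128 + 282 = 410 bytes.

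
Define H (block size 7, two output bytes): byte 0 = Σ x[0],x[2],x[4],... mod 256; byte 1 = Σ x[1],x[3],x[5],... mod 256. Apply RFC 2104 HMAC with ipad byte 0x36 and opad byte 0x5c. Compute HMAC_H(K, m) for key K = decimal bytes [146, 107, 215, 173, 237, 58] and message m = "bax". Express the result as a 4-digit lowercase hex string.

4485

Key decimal bytes [146, 107, 215, 173, 237, 58] = 92 6b d7 ad ed 3a is 6 bytes ≤ B = 7; zero-pad to 7 bytes: K' = 92 6b d7 ad ed 3a 00.
K' ⊕ ipad = a4 5d e1 9b db 0c 36.  K' ⊕ opad = ce 37 8b f1 b1 66 5c.
Inner input = (K'⊕ipad) ∥ m = a4 5d e1 9b db 0c 36 ∥ 62 61 78.
Inner hash: even-index sum = 759 mod 256 = 247; odd-index sum = 478 mod 256 = 222 → f7 de.
Outer input = (K'⊕opad) ∥ inner = ce 37 8b f1 b1 66 5c ∥ f7 de.
Outer hash (tag): even-index sum = 836 mod 256 = 68; odd-index sum = 645 mod 256 = 133 → 44 85.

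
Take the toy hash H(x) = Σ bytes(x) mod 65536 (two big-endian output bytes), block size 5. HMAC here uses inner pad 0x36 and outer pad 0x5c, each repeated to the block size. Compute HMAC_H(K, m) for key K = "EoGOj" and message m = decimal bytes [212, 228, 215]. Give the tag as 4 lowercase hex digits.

0155

Key "EoGOj" = 45 6f 47 4f 6a is exactly B = 5 bytes: K' = 45 6f 47 4f 6a.
K' ⊕ ipad = 73 59 71 79 5c.  K' ⊕ opad = 19 33 1b 13 36.
Inner input = (K'⊕ipad) ∥ m = 73 59 71 79 5c ∥ d4 e4 d7.
Inner hash: sum = 115+89+113+121+92+212+228+215 = 1185 → 04 a1.
Outer input = (K'⊕opad) ∥ inner = 19 33 1b 13 36 ∥ 04 a1.
Outer hash (tag): sum = 25+51+27+19+54+4+161 = 341 → 01 55.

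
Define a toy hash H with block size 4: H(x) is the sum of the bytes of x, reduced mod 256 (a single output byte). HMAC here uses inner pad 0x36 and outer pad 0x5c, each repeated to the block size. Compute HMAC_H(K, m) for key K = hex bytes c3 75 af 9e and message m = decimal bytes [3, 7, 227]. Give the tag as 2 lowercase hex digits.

e3

Key hex bytes c3 75 af 9e is exactly B = 4 bytes: K' = c3 75 af 9e.
K' ⊕ ipad = f5 43 99 a8.  K' ⊕ opad = 9f 29 f3 c2.
Inner input = (K'⊕ipad) ∥ m = f5 43 99 a8 ∥ 03 07 e3.
Inner hash: sum = 245+67+153+168+3+7+227 = 870; mod 256 = 102 → 66.
Outer input = (K'⊕opad) ∥ inner = 9f 29 f3 c2 ∥ 66.
Outer hash (tag): sum = 159+41+243+194+102 = 739; mod 256 = 227 → e3.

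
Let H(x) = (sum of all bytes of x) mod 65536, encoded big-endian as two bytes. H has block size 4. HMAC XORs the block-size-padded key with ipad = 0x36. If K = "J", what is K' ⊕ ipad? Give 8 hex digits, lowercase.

7c363636

Key "J" = 4a is 1 byte ≤ B = 4; zero-pad to 4 bytes: K' = 4a 00 00 00.
XOR each byte with 0x36: 4a⊕36=7c, 00⊕36=36, 00⊕36=36, 00⊕36=36.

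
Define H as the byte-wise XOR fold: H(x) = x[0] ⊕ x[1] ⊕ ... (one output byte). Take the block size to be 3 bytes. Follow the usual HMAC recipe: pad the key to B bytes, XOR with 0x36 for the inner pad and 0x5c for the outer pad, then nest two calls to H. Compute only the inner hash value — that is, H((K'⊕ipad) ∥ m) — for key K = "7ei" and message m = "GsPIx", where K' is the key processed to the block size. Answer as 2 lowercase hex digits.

58

Key "7ei" = 37 65 69 is exactly B = 3 bytes: K' = 37 65 69.
K' ⊕ ipad = 01 53 5f.
Inner input = 01 53 5f ∥ 47 73 50 49 78.
Inner hash: XOR 01⊕53⊕5f⊕47⊕73⊕50⊕49⊕78 = 58.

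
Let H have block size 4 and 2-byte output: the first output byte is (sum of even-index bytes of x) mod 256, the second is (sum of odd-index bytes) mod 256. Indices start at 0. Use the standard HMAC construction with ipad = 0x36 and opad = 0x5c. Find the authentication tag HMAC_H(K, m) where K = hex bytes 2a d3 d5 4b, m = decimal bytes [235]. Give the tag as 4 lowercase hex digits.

Key hex bytes 2a d3 d5 4b is exactly B = 4 bytes: K' = 2a d3 d5 4b.
K' ⊕ ipad = 1c e5 e3 7d.  K' ⊕ opad = 76 8f 89 17.
Inner input = (K'⊕ipad) ∥ m = 1c e5 e3 7d ∥ eb.
Inner hash: even-index sum = 490 mod 256 = 234; odd-index sum = 354 mod 256 = 98 → ea 62.
Outer input = (K'⊕opad) ∥ inner = 76 8f 89 17 ∥ ea 62.
Outer hash (tag): even-index sum = 489 mod 256 = 233; odd-index sum = 264 mod 256 = 8 → e9 08.

e908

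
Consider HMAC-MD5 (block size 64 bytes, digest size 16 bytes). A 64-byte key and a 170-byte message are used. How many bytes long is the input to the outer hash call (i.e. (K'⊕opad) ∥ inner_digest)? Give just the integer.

Key is 64 ≤ 64 bytes, zero-padded: |K'| = 64.
Outer input = (K'⊕opad) ∥ H(inner) → 64 + 16 = 80 bytes.

80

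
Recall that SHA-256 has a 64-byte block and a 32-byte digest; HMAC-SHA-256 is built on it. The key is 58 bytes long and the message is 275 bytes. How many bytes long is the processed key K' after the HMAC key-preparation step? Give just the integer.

Key is 58 ≤ 64 bytes, zero-padded: |K'| = 64.

64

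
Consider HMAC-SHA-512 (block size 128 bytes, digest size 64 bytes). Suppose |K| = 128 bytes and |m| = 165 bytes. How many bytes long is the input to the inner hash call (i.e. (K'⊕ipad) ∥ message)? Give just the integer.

Key is 128 ≤ 128 bytes, zero-padded: |K'| = 128.
Inner input = (K'⊕ipad) ∥ m → 128 + 165 = 293 bytes.

293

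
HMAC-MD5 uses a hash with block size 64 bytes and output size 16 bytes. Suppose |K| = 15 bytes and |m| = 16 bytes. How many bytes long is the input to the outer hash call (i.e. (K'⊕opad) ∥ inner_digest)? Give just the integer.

80

Key is 15 ≤ 64 bytes, zero-padded: |K'| = 64.
Outer input = (K'⊕opad) ∥ H(inner) → 64 + 16 = 80 bytes.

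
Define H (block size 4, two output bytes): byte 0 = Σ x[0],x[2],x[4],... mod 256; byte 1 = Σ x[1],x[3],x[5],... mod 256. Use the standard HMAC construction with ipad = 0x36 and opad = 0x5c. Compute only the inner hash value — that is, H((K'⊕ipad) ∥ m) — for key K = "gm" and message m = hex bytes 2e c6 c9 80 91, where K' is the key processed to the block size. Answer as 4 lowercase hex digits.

Key "gm" = 67 6d is 2 bytes ≤ B = 4; zero-pad to 4 bytes: K' = 67 6d 00 00.
K' ⊕ ipad = 51 5b 36 36.
Inner input = 51 5b 36 36 ∥ 2e c6 c9 80 91.
Inner hash: even-index sum = 527 mod 256 = 15; odd-index sum = 471 mod 256 = 215 → 0f d7.

0fd7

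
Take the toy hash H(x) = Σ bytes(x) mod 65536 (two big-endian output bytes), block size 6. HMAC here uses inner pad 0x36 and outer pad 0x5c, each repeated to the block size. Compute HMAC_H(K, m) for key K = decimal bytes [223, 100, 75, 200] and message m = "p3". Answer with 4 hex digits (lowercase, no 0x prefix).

Key decimal bytes [223, 100, 75, 200] = df 64 4b c8 is 4 bytes ≤ B = 6; zero-pad to 6 bytes: K' = df 64 4b c8 00 00.
K' ⊕ ipad = e9 52 7d fe 36 36.  K' ⊕ opad = 83 38 17 94 5c 5c.
Inner input = (K'⊕ipad) ∥ m = e9 52 7d fe 36 36 ∥ 70 33.
Inner hash: sum = 233+82+125+254+54+54+112+51 = 965 → 03 c5.
Outer input = (K'⊕opad) ∥ inner = 83 38 17 94 5c 5c ∥ 03 c5.
Outer hash (tag): sum = 131+56+23+148+92+92+3+197 = 742 → 02 e6.

02e6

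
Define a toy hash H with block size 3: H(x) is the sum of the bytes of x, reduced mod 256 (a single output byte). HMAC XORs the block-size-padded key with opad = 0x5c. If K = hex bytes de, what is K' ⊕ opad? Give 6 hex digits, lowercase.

825c5c

Key hex bytes de is 1 byte ≤ B = 3; zero-pad to 3 bytes: K' = de 00 00.
XOR each byte with 0x5c: de⊕5c=82, 00⊕5c=5c, 00⊕5c=5c.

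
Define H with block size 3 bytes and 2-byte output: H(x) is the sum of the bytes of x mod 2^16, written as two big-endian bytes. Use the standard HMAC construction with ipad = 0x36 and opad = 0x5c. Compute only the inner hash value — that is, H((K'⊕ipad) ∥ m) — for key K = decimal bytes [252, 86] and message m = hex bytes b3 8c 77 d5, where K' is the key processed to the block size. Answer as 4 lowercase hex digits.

03eb

Key decimal bytes [252, 86] = fc 56 is 2 bytes ≤ B = 3; zero-pad to 3 bytes: K' = fc 56 00.
K' ⊕ ipad = ca 60 36.
Inner input = ca 60 36 ∥ b3 8c 77 d5.
Inner hash: sum = 202+96+54+179+140+119+213 = 1003 → 03 eb.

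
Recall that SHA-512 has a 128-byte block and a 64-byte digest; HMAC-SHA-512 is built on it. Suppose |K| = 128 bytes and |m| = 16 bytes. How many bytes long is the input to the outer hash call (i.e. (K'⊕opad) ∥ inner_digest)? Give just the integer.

Key is 128 ≤ 128 bytes, zero-padded: |K'| = 128.
Outer input = (K'⊕opad) ∥ H(inner) → 128 + 64 = 192 bytes.

192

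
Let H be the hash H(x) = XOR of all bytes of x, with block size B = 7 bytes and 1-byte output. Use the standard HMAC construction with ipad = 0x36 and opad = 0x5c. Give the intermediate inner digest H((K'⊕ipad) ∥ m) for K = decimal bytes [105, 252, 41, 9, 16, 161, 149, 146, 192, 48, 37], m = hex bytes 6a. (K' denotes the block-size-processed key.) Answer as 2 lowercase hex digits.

8a

Key decimal bytes [105, 252, 41, 9, 16, 161, 149, 146, 192, 48, 37] = 69 fc 29 09 10 a1 95 92 c0 30 25 is 11 bytes > B = 7, so hash it first: H(key) = d6, then zero-pad to 7 bytes: K' = d6 00 00 00 00 00 00.
K' ⊕ ipad = e0 36 36 36 36 36 36.
Inner input = e0 36 36 36 36 36 36 ∥ 6a.
Inner hash: XOR e0⊕36⊕36⊕36⊕36⊕36⊕36⊕6a = 8a.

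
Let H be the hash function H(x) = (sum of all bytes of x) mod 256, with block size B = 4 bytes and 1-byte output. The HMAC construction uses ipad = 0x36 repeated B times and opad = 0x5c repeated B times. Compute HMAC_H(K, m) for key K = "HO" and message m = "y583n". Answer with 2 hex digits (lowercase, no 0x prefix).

c9

Key "HO" = 48 4f is 2 bytes ≤ B = 4; zero-pad to 4 bytes: K' = 48 4f 00 00.
K' ⊕ ipad = 7e 79 36 36.  K' ⊕ opad = 14 13 5c 5c.
Inner input = (K'⊕ipad) ∥ m = 7e 79 36 36 ∥ 79 35 38 33 6e.
Inner hash: sum = 126+121+54+54+121+53+56+51+110 = 746; mod 256 = 234 → ea.
Outer input = (K'⊕opad) ∥ inner = 14 13 5c 5c ∥ ea.
Outer hash (tag): sum = 20+19+92+92+234 = 457; mod 256 = 201 → c9.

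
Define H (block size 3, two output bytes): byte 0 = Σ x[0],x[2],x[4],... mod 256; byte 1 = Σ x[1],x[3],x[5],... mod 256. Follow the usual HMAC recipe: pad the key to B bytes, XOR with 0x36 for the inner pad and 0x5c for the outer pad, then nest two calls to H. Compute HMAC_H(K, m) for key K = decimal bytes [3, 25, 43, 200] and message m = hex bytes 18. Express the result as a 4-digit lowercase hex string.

Key decimal bytes [3, 25, 43, 200] = 03 19 2b c8 is 4 bytes > B = 3, so hash it first: H(key) = 2e e1, then zero-pad to 3 bytes: K' = 2e e1 00.
K' ⊕ ipad = 18 d7 36.  K' ⊕ opad = 72 bd 5c.
Inner input = (K'⊕ipad) ∥ m = 18 d7 36 ∥ 18.
Inner hash: even-index sum = 78 mod 256 = 78; odd-index sum = 239 mod 256 = 239 → 4e ef.
Outer input = (K'⊕opad) ∥ inner = 72 bd 5c ∥ 4e ef.
Outer hash (tag): even-index sum = 445 mod 256 = 189; odd-index sum = 267 mod 256 = 11 → bd 0b.

bd0b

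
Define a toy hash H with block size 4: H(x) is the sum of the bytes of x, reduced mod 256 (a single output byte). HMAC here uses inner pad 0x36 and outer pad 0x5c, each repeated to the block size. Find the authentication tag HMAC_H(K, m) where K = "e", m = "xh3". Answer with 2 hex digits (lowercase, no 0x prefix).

Key "e" = 65 is 1 byte ≤ B = 4; zero-pad to 4 bytes: K' = 65 00 00 00.
K' ⊕ ipad = 53 36 36 36.  K' ⊕ opad = 39 5c 5c 5c.
Inner input = (K'⊕ipad) ∥ m = 53 36 36 36 ∥ 78 68 33.
Inner hash: sum = 83+54+54+54+120+104+51 = 520; mod 256 = 8 → 08.
Outer input = (K'⊕opad) ∥ inner = 39 5c 5c 5c ∥ 08.
Outer hash (tag): sum = 57+92+92+92+8 = 341; mod 256 = 85 → 55.

55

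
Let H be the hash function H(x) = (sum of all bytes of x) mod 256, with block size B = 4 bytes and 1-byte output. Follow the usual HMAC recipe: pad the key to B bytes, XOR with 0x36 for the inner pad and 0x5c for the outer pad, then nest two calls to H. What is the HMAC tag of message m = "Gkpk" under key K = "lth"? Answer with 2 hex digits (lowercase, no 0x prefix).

a5

Key "lth" = 6c 74 68 is 3 bytes ≤ B = 4; zero-pad to 4 bytes: K' = 6c 74 68 00.
K' ⊕ ipad = 5a 42 5e 36.  K' ⊕ opad = 30 28 34 5c.
Inner input = (K'⊕ipad) ∥ m = 5a 42 5e 36 ∥ 47 6b 70 6b.
Inner hash: sum = 90+66+94+54+71+107+112+107 = 701; mod 256 = 189 → bd.
Outer input = (K'⊕opad) ∥ inner = 30 28 34 5c ∥ bd.
Outer hash (tag): sum = 48+40+52+92+189 = 421; mod 256 = 165 → a5.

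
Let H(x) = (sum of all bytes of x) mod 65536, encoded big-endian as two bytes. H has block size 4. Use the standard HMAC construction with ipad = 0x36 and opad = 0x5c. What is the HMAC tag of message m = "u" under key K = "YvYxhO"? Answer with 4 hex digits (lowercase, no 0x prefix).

0198

Key "YvYxhO" = 59 76 59 78 68 4f is 6 bytes > B = 4, so hash it first: H(key) = 02 57, then zero-pad to 4 bytes: K' = 02 57 00 00.
K' ⊕ ipad = 34 61 36 36.  K' ⊕ opad = 5e 0b 5c 5c.
Inner input = (K'⊕ipad) ∥ m = 34 61 36 36 ∥ 75.
Inner hash: sum = 52+97+54+54+117 = 374 → 01 76.
Outer input = (K'⊕opad) ∥ inner = 5e 0b 5c 5c ∥ 01 76.
Outer hash (tag): sum = 94+11+92+92+1+118 = 408 → 01 98.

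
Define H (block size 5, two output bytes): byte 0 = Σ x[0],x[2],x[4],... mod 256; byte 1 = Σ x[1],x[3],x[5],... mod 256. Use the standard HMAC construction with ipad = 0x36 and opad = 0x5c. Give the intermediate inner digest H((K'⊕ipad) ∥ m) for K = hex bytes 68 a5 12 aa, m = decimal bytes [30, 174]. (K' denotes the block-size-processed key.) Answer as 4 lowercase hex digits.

664d

Key hex bytes 68 a5 12 aa is 4 bytes ≤ B = 5; zero-pad to 5 bytes: K' = 68 a5 12 aa 00.
K' ⊕ ipad = 5e 93 24 9c 36.
Inner input = 5e 93 24 9c 36 ∥ 1e ae.
Inner hash: even-index sum = 358 mod 256 = 102; odd-index sum = 333 mod 256 = 77 → 66 4d.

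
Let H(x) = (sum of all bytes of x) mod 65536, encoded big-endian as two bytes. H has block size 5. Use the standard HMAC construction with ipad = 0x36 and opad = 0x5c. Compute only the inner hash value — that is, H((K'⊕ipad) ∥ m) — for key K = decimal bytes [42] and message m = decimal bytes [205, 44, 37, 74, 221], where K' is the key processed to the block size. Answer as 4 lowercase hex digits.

0339

Key decimal bytes [42] = 2a is 1 byte ≤ B = 5; zero-pad to 5 bytes: K' = 2a 00 00 00 00.
K' ⊕ ipad = 1c 36 36 36 36.
Inner input = 1c 36 36 36 36 ∥ cd 2c 25 4a dd.
Inner hash: sum = 28+54+54+54+54+205+44+37+74+221 = 825 → 03 39.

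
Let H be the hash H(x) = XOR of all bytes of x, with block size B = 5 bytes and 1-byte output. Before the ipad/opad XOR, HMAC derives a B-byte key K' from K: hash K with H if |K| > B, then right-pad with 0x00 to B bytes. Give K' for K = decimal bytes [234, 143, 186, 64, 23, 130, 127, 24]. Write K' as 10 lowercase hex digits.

6d00000000

|K| = 8 > B = 5, so first hash the key.
H(K): XOR ea⊕8f⊕ba⊕40⊕17⊕82⊕7f⊕18 = 6d.
Zero-pad H(K) = 6d to 5 bytes: K' = 6d 00 00 00 00.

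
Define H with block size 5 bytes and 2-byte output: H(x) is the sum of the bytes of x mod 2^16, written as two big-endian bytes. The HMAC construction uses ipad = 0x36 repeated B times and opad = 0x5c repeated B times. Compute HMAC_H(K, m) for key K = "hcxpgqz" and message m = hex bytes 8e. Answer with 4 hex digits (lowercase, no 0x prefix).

Key "hcxpgqz" = 68 63 78 70 67 71 7a is 7 bytes > B = 5, so hash it first: H(key) = 03 05, then zero-pad to 5 bytes: K' = 03 05 00 00 00.
K' ⊕ ipad = 35 33 36 36 36.  K' ⊕ opad = 5f 59 5c 5c 5c.
Inner input = (K'⊕ipad) ∥ m = 35 33 36 36 36 ∥ 8e.
Inner hash: sum = 53+51+54+54+54+142 = 408 → 01 98.
Outer input = (K'⊕opad) ∥ inner = 5f 59 5c 5c 5c ∥ 01 98.
Outer hash (tag): sum = 95+89+92+92+92+1+152 = 613 → 02 65.

0265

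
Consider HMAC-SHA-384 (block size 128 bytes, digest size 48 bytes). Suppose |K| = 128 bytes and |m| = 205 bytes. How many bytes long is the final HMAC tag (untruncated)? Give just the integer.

48

The tag is one SHA-384 digest: 48 bytes.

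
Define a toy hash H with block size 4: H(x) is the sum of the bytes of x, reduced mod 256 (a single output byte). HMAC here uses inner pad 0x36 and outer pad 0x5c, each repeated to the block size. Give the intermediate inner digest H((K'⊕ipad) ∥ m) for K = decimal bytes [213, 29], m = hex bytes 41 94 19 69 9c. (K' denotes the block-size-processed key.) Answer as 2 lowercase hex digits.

6d

Key decimal bytes [213, 29] = d5 1d is 2 bytes ≤ B = 4; zero-pad to 4 bytes: K' = d5 1d 00 00.
K' ⊕ ipad = e3 2b 36 36.
Inner input = e3 2b 36 36 ∥ 41 94 19 69 9c.
Inner hash: sum = 227+43+54+54+65+148+25+105+156 = 877; mod 256 = 109 → 6d.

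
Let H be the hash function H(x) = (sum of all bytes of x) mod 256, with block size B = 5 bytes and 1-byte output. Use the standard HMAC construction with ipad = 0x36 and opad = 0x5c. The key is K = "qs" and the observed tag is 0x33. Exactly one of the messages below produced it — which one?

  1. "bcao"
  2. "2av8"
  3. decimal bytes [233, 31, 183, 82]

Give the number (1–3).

1

Key "qs" = 71 73 is 2 bytes ≤ B = 5; zero-pad to 5 bytes: K' = 71 73 00 00 00.
K' ⊕ ipad = 47 45 36 36 36; K' ⊕ opad = 2d 2f 5c 5c 5c.
m1: inner = H(47 45 36 36 36 62 63 61 6f) = c3; tag = H(2d 2f 5c 5c 5c c3) = 33 ← matches
m2: inner = H(47 45 36 36 36 32 61 76 38) = 6f; tag = H(2d 2f 5c 5c 5c 6f) = df
m3: inner = H(47 45 36 36 36 e9 1f b7 52) = 3f; tag = H(2d 2f 5c 5c 5c 3f) = af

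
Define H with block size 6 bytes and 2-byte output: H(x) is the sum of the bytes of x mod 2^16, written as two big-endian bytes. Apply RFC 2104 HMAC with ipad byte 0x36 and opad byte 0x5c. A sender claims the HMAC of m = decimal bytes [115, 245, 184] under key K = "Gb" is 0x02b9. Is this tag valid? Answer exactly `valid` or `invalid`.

invalid

Key "Gb" = 47 62 is 2 bytes ≤ B = 6; zero-pad to 6 bytes: K' = 47 62 00 00 00 00.
K' ⊕ ipad = 71 54 36 36 36 36; K' ⊕ opad = 1b 3e 5c 5c 5c 5c.
Inner hash: sum = 113+84+54+54+54+54+115+245+184 = 957 → 03 bd.
Outer hash (recomputed tag): sum = 27+62+92+92+92+92+3+189 = 649 → 02 89.
Recomputed tag = 0289; claimed = 02b9 → mismatch.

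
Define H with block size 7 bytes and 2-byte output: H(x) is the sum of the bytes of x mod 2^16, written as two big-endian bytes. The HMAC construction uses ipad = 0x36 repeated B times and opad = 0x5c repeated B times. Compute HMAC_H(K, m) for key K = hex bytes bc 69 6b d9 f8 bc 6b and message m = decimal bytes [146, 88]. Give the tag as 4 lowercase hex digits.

Key hex bytes bc 69 6b d9 f8 bc 6b is exactly B = 7 bytes: K' = bc 69 6b d9 f8 bc 6b.
K' ⊕ ipad = 8a 5f 5d ef ce 8a 5d.  K' ⊕ opad = e0 35 37 85 a4 e0 37.
Inner input = (K'⊕ipad) ∥ m = 8a 5f 5d ef ce 8a 5d ∥ 92 58.
Inner hash: sum = 138+95+93+239+206+138+93+146+88 = 1236 → 04 d4.
Outer input = (K'⊕opad) ∥ inner = e0 35 37 85 a4 e0 37 ∥ 04 d4.
Outer hash (tag): sum = 224+53+55+133+164+224+55+4+212 = 1124 → 04 64.

0464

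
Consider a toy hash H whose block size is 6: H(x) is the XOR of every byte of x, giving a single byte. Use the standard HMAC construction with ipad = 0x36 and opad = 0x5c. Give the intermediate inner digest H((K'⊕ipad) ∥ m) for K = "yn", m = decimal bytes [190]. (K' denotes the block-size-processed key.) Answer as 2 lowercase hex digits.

Key "yn" = 79 6e is 2 bytes ≤ B = 6; zero-pad to 6 bytes: K' = 79 6e 00 00 00 00.
K' ⊕ ipad = 4f 58 36 36 36 36.
Inner input = 4f 58 36 36 36 36 ∥ be.
Inner hash: XOR 4f⊕58⊕36⊕36⊕36⊕36⊕be = a9.

a9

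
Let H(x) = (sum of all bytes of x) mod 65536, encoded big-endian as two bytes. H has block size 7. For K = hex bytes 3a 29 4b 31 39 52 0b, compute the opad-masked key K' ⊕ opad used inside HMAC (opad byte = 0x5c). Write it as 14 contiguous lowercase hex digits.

6675176d650e57

Key hex bytes 3a 29 4b 31 39 52 0b is exactly B = 7 bytes: K' = 3a 29 4b 31 39 52 0b.
XOR each byte with 0x5c: 3a⊕5c=66, 29⊕5c=75, 4b⊕5c=17, 31⊕5c=6d, 39⊕5c=65, 52⊕5c=0e, 0b⊕5c=57.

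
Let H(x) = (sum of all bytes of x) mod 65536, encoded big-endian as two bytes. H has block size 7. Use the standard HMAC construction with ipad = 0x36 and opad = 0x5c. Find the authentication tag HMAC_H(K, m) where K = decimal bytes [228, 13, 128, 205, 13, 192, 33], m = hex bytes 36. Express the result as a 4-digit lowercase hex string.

Key decimal bytes [228, 13, 128, 205, 13, 192, 33] = e4 0d 80 cd 0d c0 21 is exactly B = 7 bytes: K' = e4 0d 80 cd 0d c0 21.
K' ⊕ ipad = d2 3b b6 fb 3b f6 17.  K' ⊕ opad = b8 51 dc 91 51 9c 7d.
Inner input = (K'⊕ipad) ∥ m = d2 3b b6 fb 3b f6 17 ∥ 36.
Inner hash: sum = 210+59+182+251+59+246+23+54 = 1084 → 04 3c.
Outer input = (K'⊕opad) ∥ inner = b8 51 dc 91 51 9c 7d ∥ 04 3c.
Outer hash (tag): sum = 184+81+220+145+81+156+125+4+60 = 1056 → 04 20.

0420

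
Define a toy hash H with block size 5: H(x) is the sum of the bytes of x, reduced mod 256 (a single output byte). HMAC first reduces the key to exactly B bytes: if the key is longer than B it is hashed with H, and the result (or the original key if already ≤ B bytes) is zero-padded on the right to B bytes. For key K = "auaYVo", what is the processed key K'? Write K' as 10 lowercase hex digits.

5500000000

|K| = 6 > B = 5, so first hash the key.
H(K): sum = 97+117+97+89+86+111 = 597; mod 256 = 85 → 55.
Zero-pad H(K) = 55 to 5 bytes: K' = 55 00 00 00 00.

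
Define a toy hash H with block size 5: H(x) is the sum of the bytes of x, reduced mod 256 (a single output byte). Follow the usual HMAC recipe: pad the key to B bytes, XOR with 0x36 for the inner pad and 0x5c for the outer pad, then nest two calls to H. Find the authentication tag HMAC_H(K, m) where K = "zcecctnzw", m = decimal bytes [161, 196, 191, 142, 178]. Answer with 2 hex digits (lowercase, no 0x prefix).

20

Key "zcecctnzw" = 7a 63 65 63 63 74 6e 7a 77 is 9 bytes > B = 5, so hash it first: H(key) = db, then zero-pad to 5 bytes: K' = db 00 00 00 00.
K' ⊕ ipad = ed 36 36 36 36.  K' ⊕ opad = 87 5c 5c 5c 5c.
Inner input = (K'⊕ipad) ∥ m = ed 36 36 36 36 ∥ a1 c4 bf 8e b2.
Inner hash: sum = 237+54+54+54+54+161+196+191+142+178 = 1321; mod 256 = 41 → 29.
Outer input = (K'⊕opad) ∥ inner = 87 5c 5c 5c 5c ∥ 29.
Outer hash (tag): sum = 135+92+92+92+92+41 = 544; mod 256 = 32 → 20.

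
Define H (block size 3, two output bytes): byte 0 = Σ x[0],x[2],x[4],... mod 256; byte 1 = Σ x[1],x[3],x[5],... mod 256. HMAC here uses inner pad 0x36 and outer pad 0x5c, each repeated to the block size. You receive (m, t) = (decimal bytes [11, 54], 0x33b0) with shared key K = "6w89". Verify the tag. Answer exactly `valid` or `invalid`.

Key "6w89" = 36 77 38 39 is 4 bytes > B = 3, so hash it first: H(key) = 6e b0, then zero-pad to 3 bytes: K' = 6e b0 00.
K' ⊕ ipad = 58 86 36; K' ⊕ opad = 32 ec 5c.
Inner hash: even-index sum = 196 mod 256 = 196; odd-index sum = 145 mod 256 = 145 → c4 91.
Outer hash (recomputed tag): even-index sum = 287 mod 256 = 31; odd-index sum = 432 mod 256 = 176 → 1f b0.
Recomputed tag = 1fb0; claimed = 33b0 → mismatch.

invalid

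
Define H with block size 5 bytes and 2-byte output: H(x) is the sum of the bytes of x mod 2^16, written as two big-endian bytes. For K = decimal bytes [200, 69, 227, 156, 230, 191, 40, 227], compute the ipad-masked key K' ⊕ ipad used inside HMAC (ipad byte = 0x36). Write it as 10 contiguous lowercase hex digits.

330a363636

Key decimal bytes [200, 69, 227, 156, 230, 191, 40, 227] = c8 45 e3 9c e6 bf 28 e3 is 8 bytes > B = 5, so hash it first: H(key) = 05 3c, then zero-pad to 5 bytes: K' = 05 3c 00 00 00.
XOR each byte with 0x36: 05⊕36=33, 3c⊕36=0a, 00⊕36=36, 00⊕36=36, 00⊕36=36.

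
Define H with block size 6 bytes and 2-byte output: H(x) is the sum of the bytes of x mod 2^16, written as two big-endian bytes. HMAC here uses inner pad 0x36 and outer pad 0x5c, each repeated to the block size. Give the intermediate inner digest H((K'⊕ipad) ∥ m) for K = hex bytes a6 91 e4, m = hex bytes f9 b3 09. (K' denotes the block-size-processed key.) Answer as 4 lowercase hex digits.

0460

Key hex bytes a6 91 e4 is 3 bytes ≤ B = 6; zero-pad to 6 bytes: K' = a6 91 e4 00 00 00.
K' ⊕ ipad = 90 a7 d2 36 36 36.
Inner input = 90 a7 d2 36 36 36 ∥ f9 b3 09.
Inner hash: sum = 144+167+210+54+54+54+249+179+9 = 1120 → 04 60.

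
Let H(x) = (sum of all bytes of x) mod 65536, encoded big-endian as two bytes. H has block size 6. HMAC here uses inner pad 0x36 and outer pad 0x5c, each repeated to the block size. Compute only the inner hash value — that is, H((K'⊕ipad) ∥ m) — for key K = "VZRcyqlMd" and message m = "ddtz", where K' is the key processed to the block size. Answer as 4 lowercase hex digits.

031d

Key "VZRcyqlMd" = 56 5a 52 63 79 71 6c 4d 64 is 9 bytes > B = 6, so hash it first: H(key) = 03 6c, then zero-pad to 6 bytes: K' = 03 6c 00 00 00 00.
K' ⊕ ipad = 35 5a 36 36 36 36.
Inner input = 35 5a 36 36 36 36 ∥ 64 64 74 7a.
Inner hash: sum = 53+90+54+54+54+54+100+100+116+122 = 797 → 03 1d.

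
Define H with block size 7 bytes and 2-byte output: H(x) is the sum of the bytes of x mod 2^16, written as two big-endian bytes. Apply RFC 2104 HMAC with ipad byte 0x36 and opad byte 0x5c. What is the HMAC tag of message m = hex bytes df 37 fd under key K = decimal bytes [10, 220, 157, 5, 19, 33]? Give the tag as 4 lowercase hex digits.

03a5

Key decimal bytes [10, 220, 157, 5, 19, 33] = 0a dc 9d 05 13 21 is 6 bytes ≤ B = 7; zero-pad to 7 bytes: K' = 0a dc 9d 05 13 21 00.
K' ⊕ ipad = 3c ea ab 33 25 17 36.  K' ⊕ opad = 56 80 c1 59 4f 7d 5c.
Inner input = (K'⊕ipad) ∥ m = 3c ea ab 33 25 17 36 ∥ df 37 fd.
Inner hash: sum = 60+234+171+51+37+23+54+223+55+253 = 1161 → 04 89.
Outer input = (K'⊕opad) ∥ inner = 56 80 c1 59 4f 7d 5c ∥ 04 89.
Outer hash (tag): sum = 86+128+193+89+79+125+92+4+137 = 933 → 03 a5.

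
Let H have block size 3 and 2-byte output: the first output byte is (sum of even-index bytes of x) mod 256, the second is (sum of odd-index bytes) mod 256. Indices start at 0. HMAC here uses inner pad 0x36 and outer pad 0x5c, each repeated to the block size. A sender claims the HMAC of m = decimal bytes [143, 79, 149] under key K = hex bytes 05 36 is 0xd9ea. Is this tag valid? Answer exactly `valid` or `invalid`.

Key hex bytes 05 36 is 2 bytes ≤ B = 3; zero-pad to 3 bytes: K' = 05 36 00.
K' ⊕ ipad = 33 00 36; K' ⊕ opad = 59 6a 5c.
Inner hash: even-index sum = 184 mod 256 = 184; odd-index sum = 292 mod 256 = 36 → b8 24.
Outer hash (recomputed tag): even-index sum = 217 mod 256 = 217; odd-index sum = 290 mod 256 = 34 → d9 22.
Recomputed tag = d922; claimed = d9ea → mismatch.

invalid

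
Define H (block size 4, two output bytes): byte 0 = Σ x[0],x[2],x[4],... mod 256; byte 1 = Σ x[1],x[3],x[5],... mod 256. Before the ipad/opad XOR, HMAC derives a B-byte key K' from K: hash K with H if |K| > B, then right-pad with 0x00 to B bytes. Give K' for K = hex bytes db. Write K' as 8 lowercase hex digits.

db000000

Key hex bytes db is 1 byte ≤ B = 4; zero-pad to 4 bytes: K' = db 00 00 00.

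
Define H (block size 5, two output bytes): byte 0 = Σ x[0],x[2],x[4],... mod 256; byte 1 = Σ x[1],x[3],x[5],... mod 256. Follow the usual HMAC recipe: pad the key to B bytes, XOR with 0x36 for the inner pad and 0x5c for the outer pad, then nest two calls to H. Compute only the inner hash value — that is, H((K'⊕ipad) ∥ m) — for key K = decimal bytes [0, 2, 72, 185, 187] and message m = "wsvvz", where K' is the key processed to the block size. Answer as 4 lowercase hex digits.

2a2a

Key decimal bytes [0, 2, 72, 185, 187] = 00 02 48 b9 bb is exactly B = 5 bytes: K' = 00 02 48 b9 bb.
K' ⊕ ipad = 36 34 7e 8f 8d.
Inner input = 36 34 7e 8f 8d ∥ 77 73 76 76 7a.
Inner hash: even-index sum = 554 mod 256 = 42; odd-index sum = 554 mod 256 = 42 → 2a 2a.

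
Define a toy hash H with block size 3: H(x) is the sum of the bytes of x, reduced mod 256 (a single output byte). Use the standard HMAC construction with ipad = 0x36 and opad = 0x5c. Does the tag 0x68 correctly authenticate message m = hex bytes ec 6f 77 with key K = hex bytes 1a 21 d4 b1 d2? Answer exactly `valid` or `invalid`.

Key hex bytes 1a 21 d4 b1 d2 is 5 bytes > B = 3, so hash it first: H(key) = 92, then zero-pad to 3 bytes: K' = 92 00 00.
K' ⊕ ipad = a4 36 36; K' ⊕ opad = ce 5c 5c.
Inner hash: sum = 164+54+54+236+111+119 = 738; mod 256 = 226 → e2.
Outer hash (recomputed tag): sum = 206+92+92+226 = 616; mod 256 = 104 → 68.
Recomputed tag = 68; claimed = 68 → match.

valid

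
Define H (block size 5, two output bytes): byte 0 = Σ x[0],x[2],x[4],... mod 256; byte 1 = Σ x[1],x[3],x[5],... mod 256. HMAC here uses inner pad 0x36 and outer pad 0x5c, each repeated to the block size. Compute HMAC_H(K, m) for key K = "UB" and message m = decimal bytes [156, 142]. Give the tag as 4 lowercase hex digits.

07d7

Key "UB" = 55 42 is 2 bytes ≤ B = 5; zero-pad to 5 bytes: K' = 55 42 00 00 00.
K' ⊕ ipad = 63 74 36 36 36.  K' ⊕ opad = 09 1e 5c 5c 5c.
Inner input = (K'⊕ipad) ∥ m = 63 74 36 36 36 ∥ 9c 8e.
Inner hash: even-index sum = 349 mod 256 = 93; odd-index sum = 326 mod 256 = 70 → 5d 46.
Outer input = (K'⊕opad) ∥ inner = 09 1e 5c 5c 5c ∥ 5d 46.
Outer hash (tag): even-index sum = 263 mod 256 = 7; odd-index sum = 215 mod 256 = 215 → 07 d7.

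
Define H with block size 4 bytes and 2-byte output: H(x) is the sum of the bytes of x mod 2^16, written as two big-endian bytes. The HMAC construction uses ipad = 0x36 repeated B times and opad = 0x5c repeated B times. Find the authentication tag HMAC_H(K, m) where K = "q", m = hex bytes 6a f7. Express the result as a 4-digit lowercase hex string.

018d

Key "q" = 71 is 1 byte ≤ B = 4; zero-pad to 4 bytes: K' = 71 00 00 00.
K' ⊕ ipad = 47 36 36 36.  K' ⊕ opad = 2d 5c 5c 5c.
Inner input = (K'⊕ipad) ∥ m = 47 36 36 36 ∥ 6a f7.
Inner hash: sum = 71+54+54+54+106+247 = 586 → 02 4a.
Outer input = (K'⊕opad) ∥ inner = 2d 5c 5c 5c ∥ 02 4a.
Outer hash (tag): sum = 45+92+92+92+2+74 = 397 → 01 8d.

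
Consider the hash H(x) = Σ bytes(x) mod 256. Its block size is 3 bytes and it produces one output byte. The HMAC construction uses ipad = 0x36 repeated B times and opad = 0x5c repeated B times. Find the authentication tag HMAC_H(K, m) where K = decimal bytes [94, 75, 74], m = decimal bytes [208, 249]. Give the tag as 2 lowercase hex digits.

59

Key decimal bytes [94, 75, 74] = 5e 4b 4a is exactly B = 3 bytes: K' = 5e 4b 4a.
K' ⊕ ipad = 68 7d 7c.  K' ⊕ opad = 02 17 16.
Inner input = (K'⊕ipad) ∥ m = 68 7d 7c ∥ d0 f9.
Inner hash: sum = 104+125+124+208+249 = 810; mod 256 = 42 → 2a.
Outer input = (K'⊕opad) ∥ inner = 02 17 16 ∥ 2a.
Outer hash (tag): sum = 2+23+22+42 = 89 → 59.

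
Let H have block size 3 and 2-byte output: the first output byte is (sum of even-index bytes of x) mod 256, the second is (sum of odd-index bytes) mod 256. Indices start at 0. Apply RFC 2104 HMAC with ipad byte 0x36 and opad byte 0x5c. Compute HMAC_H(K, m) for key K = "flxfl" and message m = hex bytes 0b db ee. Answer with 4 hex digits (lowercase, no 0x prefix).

Key "flxfl" = 66 6c 78 66 6c is 5 bytes > B = 3, so hash it first: H(key) = 4a d2, then zero-pad to 3 bytes: K' = 4a d2 00.
K' ⊕ ipad = 7c e4 36.  K' ⊕ opad = 16 8e 5c.
Inner input = (K'⊕ipad) ∥ m = 7c e4 36 ∥ 0b db ee.
Inner hash: even-index sum = 397 mod 256 = 141; odd-index sum = 477 mod 256 = 221 → 8d dd.
Outer input = (K'⊕opad) ∥ inner = 16 8e 5c ∥ 8d dd.
Outer hash (tag): even-index sum = 335 mod 256 = 79; odd-index sum = 283 mod 256 = 27 → 4f 1b.

4f1b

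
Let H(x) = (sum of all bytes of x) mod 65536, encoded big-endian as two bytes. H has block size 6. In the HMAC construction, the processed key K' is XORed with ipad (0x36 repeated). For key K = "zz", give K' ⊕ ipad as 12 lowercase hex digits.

Key "zz" = 7a 7a is 2 bytes ≤ B = 6; zero-pad to 6 bytes: K' = 7a 7a 00 00 00 00.
XOR each byte with 0x36: 7a⊕36=4c, 7a⊕36=4c, 00⊕36=36, 00⊕36=36, 00⊕36=36, 00⊕36=36.

4c4c36363636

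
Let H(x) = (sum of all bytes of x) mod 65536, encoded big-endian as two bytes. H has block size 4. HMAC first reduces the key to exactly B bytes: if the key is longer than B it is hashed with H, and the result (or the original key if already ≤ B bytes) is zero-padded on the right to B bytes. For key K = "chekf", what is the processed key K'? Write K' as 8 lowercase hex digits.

02010000

|K| = 5 > B = 4, so first hash the key.
H(K): sum = 99+104+101+107+102 = 513 → 02 01.
Zero-pad H(K) = 02 01 to 4 bytes: K' = 02 01 00 00.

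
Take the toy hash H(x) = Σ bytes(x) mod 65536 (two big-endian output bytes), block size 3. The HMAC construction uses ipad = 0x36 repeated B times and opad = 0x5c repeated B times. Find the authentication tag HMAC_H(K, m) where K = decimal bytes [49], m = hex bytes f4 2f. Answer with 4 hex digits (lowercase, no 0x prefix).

Key decimal bytes [49] = 31 is 1 byte ≤ B = 3; zero-pad to 3 bytes: K' = 31 00 00.
K' ⊕ ipad = 07 36 36.  K' ⊕ opad = 6d 5c 5c.
Inner input = (K'⊕ipad) ∥ m = 07 36 36 ∥ f4 2f.
Inner hash: sum = 7+54+54+244+47 = 406 → 01 96.
Outer input = (K'⊕opad) ∥ inner = 6d 5c 5c ∥ 01 96.
Outer hash (tag): sum = 109+92+92+1+150 = 444 → 01 bc.

01bc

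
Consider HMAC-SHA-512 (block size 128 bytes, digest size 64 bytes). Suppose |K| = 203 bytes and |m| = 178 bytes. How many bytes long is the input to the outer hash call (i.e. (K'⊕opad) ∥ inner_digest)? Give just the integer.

Key is 203 > 128 bytes, so it is hashed to 64 bytes then zero-padded to 128: |K'| = 128.
Outer input = (K'⊕opad) ∥ H(inner) → 128 + 64 = 192 bytes.

192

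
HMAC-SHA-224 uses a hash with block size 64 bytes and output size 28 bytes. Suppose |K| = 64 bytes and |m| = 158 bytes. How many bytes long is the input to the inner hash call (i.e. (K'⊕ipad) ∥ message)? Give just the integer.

222

Key is 64 ≤ 64 bytes, zero-padded: |K'| = 64.
Inner input = (K'⊕ipad) ∥ m → 64 + 158 = 222 bytes.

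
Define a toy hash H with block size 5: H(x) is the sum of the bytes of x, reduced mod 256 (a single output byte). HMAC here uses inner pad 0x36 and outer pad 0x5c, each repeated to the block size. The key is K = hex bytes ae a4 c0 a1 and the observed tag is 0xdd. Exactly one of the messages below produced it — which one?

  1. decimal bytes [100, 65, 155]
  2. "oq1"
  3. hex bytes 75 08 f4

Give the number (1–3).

2

Key hex bytes ae a4 c0 a1 is 4 bytes ≤ B = 5; zero-pad to 5 bytes: K' = ae a4 c0 a1 00.
K' ⊕ ipad = 98 92 f6 97 36; K' ⊕ opad = f2 f8 9c fd 5c.
m1: inner = H(98 92 f6 97 36 64 41 9b) = 2d; tag = H(f2 f8 9c fd 5c 2d) = 0c
m2: inner = H(98 92 f6 97 36 6f 71 31) = fe; tag = H(f2 f8 9c fd 5c fe) = dd ← matches
m3: inner = H(98 92 f6 97 36 75 08 f4) = 5e; tag = H(f2 f8 9c fd 5c 5e) = 3d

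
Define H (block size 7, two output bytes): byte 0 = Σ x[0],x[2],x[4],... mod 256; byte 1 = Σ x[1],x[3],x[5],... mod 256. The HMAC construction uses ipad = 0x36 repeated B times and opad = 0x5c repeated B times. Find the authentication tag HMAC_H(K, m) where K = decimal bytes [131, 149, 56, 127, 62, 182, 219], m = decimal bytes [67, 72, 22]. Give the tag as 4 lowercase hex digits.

Key decimal bytes [131, 149, 56, 127, 62, 182, 219] = 83 95 38 7f 3e b6 db is exactly B = 7 bytes: K' = 83 95 38 7f 3e b6 db.
K' ⊕ ipad = b5 a3 0e 49 08 80 ed.  K' ⊕ opad = df c9 64 23 62 ea 87.
Inner input = (K'⊕ipad) ∥ m = b5 a3 0e 49 08 80 ed ∥ 43 48 16.
Inner hash: even-index sum = 512 mod 256 = 0; odd-index sum = 453 mod 256 = 197 → 00 c5.
Outer input = (K'⊕opad) ∥ inner = df c9 64 23 62 ea 87 ∥ 00 c5.
Outer hash (tag): even-index sum = 753 mod 256 = 241; odd-index sum = 470 mod 256 = 214 → f1 d6.

f1d6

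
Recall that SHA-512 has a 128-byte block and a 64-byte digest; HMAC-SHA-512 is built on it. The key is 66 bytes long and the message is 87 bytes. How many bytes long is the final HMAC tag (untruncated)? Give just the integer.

64

The tag is one SHA-512 digest: 64 bytes.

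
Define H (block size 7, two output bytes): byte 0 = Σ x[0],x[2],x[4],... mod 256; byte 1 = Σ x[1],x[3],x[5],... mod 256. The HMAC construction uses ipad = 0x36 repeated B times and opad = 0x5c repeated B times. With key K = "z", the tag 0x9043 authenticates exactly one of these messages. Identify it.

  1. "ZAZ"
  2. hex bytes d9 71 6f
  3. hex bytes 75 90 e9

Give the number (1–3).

Key "z" = 7a is 1 byte ≤ B = 7; zero-pad to 7 bytes: K' = 7a 00 00 00 00 00 00.
K' ⊕ ipad = 4c 36 36 36 36 36 36; K' ⊕ opad = 26 5c 5c 5c 5c 5c 5c.
m1: inner = H(4c 36 36 36 36 36 36 5a 41 5a) = 2f 56; tag = H(26 5c 5c 5c 5c 5c 5c 2f 56) = 9043 ← matches
m2: inner = H(4c 36 36 36 36 36 36 d9 71 6f) = 5f ea; tag = H(26 5c 5c 5c 5c 5c 5c 5f ea) = 2473
m3: inner = H(4c 36 36 36 36 36 36 75 90 e9) = 7e 00; tag = H(26 5c 5c 5c 5c 5c 5c 7e 00) = 3a92

1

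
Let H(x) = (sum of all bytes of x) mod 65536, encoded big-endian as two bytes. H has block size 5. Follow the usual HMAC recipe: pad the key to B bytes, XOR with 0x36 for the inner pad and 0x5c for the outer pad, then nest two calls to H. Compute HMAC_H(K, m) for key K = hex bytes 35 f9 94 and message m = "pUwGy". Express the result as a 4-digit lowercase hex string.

036d

Key hex bytes 35 f9 94 is 3 bytes ≤ B = 5; zero-pad to 5 bytes: K' = 35 f9 94 00 00.
K' ⊕ ipad = 03 cf a2 36 36.  K' ⊕ opad = 69 a5 c8 5c 5c.
Inner input = (K'⊕ipad) ∥ m = 03 cf a2 36 36 ∥ 70 55 77 47 79.
Inner hash: sum = 3+207+162+54+54+112+85+119+71+121 = 988 → 03 dc.
Outer input = (K'⊕opad) ∥ inner = 69 a5 c8 5c 5c ∥ 03 dc.
Outer hash (tag): sum = 105+165+200+92+92+3+220 = 877 → 03 6d.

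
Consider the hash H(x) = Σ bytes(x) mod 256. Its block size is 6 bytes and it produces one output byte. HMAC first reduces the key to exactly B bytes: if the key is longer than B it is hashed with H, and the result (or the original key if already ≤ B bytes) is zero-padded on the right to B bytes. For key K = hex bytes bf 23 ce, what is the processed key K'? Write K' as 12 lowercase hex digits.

bf23ce000000

Key hex bytes bf 23 ce is 3 bytes ≤ B = 6; zero-pad to 6 bytes: K' = bf 23 ce 00 00 00.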